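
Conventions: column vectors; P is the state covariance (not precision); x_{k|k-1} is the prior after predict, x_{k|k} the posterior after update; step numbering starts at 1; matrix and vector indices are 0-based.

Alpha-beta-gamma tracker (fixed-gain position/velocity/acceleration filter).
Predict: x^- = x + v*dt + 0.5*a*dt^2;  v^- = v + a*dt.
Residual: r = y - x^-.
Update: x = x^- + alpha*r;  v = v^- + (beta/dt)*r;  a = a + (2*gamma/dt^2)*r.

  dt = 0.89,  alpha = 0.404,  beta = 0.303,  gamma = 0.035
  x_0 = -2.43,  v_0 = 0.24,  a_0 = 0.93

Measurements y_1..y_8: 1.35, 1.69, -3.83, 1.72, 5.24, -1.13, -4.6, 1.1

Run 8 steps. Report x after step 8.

step 1: x_pred=-1.8481  r=3.1981  x^+=-0.5561  v^+=2.1565  a^+=1.2126
step 2: x_pred=1.8435  r=-0.1535  x^+=1.7815  v^+=3.1835  a^+=1.1991
step 3: x_pred=5.0896  r=-8.9196  x^+=1.4861  v^+=1.2139  a^+=0.4108
step 4: x_pred=2.7292  r=-1.0092  x^+=2.3215  v^+=1.2360  a^+=0.3216
step 5: x_pred=3.5489  r=1.6911  x^+=4.2321  v^+=2.0980  a^+=0.4711
step 6: x_pred=6.2858  r=-7.4158  x^+=3.2898  v^+=-0.0075  a^+=-0.1843
step 7: x_pred=3.2102  r=-7.8102  x^+=0.0549  v^+=-2.8305  a^+=-0.8745
step 8: x_pred=-2.8106  r=3.9106  x^+=-1.2307  v^+=-2.2774  a^+=-0.5289

x_post = -1.2307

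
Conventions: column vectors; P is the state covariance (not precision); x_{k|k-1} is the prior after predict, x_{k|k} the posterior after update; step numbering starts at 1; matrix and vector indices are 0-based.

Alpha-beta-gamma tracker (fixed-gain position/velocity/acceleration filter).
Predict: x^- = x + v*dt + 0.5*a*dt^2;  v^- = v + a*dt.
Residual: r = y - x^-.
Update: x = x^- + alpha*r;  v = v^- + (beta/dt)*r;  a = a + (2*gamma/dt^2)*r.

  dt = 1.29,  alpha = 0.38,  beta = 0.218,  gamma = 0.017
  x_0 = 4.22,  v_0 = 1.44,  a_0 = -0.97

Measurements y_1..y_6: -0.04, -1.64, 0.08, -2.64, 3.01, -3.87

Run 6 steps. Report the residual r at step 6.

step 1: x_pred=5.2705  r=-5.3105  x^+=3.2525  v^+=-0.7087  a^+=-1.0785
step 2: x_pred=1.4409  r=-3.0809  x^+=0.2701  v^+=-2.6206  a^+=-1.1414
step 3: x_pred=-4.0602  r=4.1402  x^+=-2.4869  v^+=-3.3934  a^+=-1.0569
step 4: x_pred=-7.7439  r=5.1039  x^+=-5.8044  v^+=-3.8943  a^+=-0.9526
step 5: x_pred=-11.6206  r=14.6306  x^+=-6.0610  v^+=-2.6507  a^+=-0.6537
step 6: x_pred=-10.0242  r=6.1542  x^+=-7.6856  v^+=-2.4539  a^+=-0.5279

resid = 6.1542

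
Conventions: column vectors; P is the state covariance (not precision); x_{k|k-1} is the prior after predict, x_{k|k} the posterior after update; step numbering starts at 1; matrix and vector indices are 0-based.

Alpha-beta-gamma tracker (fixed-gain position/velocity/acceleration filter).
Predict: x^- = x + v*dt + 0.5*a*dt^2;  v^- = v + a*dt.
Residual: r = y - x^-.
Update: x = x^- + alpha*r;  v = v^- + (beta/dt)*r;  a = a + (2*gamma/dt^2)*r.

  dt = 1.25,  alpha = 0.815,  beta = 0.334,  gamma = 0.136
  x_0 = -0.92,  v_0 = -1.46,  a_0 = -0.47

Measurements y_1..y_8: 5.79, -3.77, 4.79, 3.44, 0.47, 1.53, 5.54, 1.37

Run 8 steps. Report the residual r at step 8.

resid = -4.4656

step 1: x_pred=-3.1122  r=8.9022  x^+=4.1431  v^+=0.3312  a^+=1.0797
step 2: x_pred=5.4006  r=-9.1706  x^+=-2.0734  v^+=-0.7696  a^+=-0.5167
step 3: x_pred=-3.4391  r=8.2291  x^+=3.2676  v^+=0.7833  a^+=0.9158
step 4: x_pred=4.9622  r=-1.5222  x^+=3.7216  v^+=1.5213  a^+=0.6508
step 5: x_pred=6.1317  r=-5.6617  x^+=1.5174  v^+=0.8220  a^+=-0.3348
step 6: x_pred=2.2834  r=-0.7534  x^+=1.6694  v^+=0.2022  a^+=-0.4659
step 7: x_pred=1.5582  r=3.9818  x^+=4.8034  v^+=0.6838  a^+=0.2272
step 8: x_pred=5.8356  r=-4.4656  x^+=2.1961  v^+=-0.2254  a^+=-0.5502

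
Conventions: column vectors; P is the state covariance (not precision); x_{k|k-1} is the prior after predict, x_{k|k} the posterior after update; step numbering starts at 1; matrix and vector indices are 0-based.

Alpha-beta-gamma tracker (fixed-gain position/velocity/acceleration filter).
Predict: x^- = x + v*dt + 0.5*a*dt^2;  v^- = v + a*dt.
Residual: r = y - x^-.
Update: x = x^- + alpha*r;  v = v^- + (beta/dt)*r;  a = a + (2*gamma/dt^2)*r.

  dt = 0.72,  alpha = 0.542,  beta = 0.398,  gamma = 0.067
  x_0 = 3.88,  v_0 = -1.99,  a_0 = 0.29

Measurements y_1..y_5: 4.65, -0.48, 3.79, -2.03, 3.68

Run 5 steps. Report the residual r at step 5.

step 1: x_pred=2.5224  r=2.1276  x^+=3.6755  v^+=-0.6051  a^+=0.8400
step 2: x_pred=3.4576  r=-3.9376  x^+=1.3234  v^+=-2.1769  a^+=-0.1779
step 3: x_pred=-0.2901  r=4.0801  x^+=1.9213  v^+=-0.0496  a^+=0.8768
step 4: x_pred=2.1129  r=-4.1429  x^+=-0.1326  v^+=-1.7084  a^+=-0.1941
step 5: x_pred=-1.4129  r=5.0929  x^+=1.3474  v^+=0.9671  a^+=1.1224

resid = 5.0929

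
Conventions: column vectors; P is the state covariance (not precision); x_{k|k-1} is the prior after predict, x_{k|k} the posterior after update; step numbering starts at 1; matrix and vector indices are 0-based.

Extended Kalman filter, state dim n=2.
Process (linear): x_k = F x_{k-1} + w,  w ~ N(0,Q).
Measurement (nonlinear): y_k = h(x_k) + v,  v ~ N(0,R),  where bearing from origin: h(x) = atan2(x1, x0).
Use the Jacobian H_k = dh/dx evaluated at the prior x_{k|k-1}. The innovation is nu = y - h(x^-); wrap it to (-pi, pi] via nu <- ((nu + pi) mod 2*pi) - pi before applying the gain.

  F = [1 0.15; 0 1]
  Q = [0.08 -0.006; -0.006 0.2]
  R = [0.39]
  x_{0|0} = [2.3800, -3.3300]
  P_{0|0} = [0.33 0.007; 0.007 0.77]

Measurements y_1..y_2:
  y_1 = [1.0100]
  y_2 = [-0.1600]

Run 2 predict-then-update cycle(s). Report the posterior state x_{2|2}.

step 1: x^-=[1.8805, -3.3300]  P^-=[0.4294 0.1165; 0.1165 0.9700]  H_jac=[0.2277 0.1286]  S=[0.4351]  K=[0.2591; 0.3476]  nu=[2.0667]  x^+=[2.4161, -2.6116]  P^+=[0.4002 0.0773; 0.0773 0.9174]
step 2: x^-=[2.0243, -2.6116]  P^-=[0.5240 0.2089; 0.2089 1.1174]  H_jac=[0.2392 0.1854]  S=[0.4769]  K=[0.3440; 0.5392]  nu=[0.7514]  x^+=[2.2828, -2.2065]  P^+=[0.4676 0.1205; 0.1205 0.9788]

x_post = [2.2828, -2.2065]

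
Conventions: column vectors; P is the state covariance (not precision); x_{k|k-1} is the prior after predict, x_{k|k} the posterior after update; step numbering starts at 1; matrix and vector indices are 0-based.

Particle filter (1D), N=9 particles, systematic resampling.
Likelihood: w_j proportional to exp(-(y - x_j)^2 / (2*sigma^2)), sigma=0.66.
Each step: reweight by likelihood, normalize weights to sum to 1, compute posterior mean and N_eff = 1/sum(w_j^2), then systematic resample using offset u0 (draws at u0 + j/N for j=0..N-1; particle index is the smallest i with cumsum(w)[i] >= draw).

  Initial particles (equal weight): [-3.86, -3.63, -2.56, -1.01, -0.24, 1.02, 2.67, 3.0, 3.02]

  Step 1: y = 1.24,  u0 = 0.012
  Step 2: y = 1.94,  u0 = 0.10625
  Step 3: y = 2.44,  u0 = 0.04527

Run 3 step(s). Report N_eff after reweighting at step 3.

N_eff = 3.6012

step 1: w=[0.0000, 0.0000, 0.0000, 0.0025, 0.0686, 0.8014, 0.0810, 0.0242, 0.0223]  mean=1.1547  Neff=1.5277  idx=[4, 5, 5, 5, 5, 5, 5, 5, 6]
step 2: w=[0.0013, 0.1184, 0.1184, 0.1184, 0.1184, 0.1184, 0.1184, 0.1184, 0.1697]  mean=1.2983  Neff=7.8759  idx=[1, 2, 3, 4, 5, 6, 7, 8, 8]
step 3: w=[0.0384, 0.0384, 0.0384, 0.0384, 0.0384, 0.0384, 0.0384, 0.3656, 0.3656]  mean=2.2266  Neff=3.6012  idx=[1, 4, 6, 7, 7, 7, 8, 8, 8]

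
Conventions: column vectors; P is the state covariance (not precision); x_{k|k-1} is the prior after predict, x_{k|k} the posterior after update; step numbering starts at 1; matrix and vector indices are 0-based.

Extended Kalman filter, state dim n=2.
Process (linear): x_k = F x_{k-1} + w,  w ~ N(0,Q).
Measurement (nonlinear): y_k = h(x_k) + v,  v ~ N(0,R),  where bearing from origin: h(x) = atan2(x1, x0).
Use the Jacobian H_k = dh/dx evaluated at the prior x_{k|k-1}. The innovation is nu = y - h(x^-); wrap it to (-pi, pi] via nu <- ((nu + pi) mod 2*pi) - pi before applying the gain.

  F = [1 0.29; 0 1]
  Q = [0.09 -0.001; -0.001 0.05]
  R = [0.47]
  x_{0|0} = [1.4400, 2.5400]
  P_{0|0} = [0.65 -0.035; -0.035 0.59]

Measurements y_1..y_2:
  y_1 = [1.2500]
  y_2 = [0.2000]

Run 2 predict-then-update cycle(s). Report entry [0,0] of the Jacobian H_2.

step 1: x^-=[2.1766, 2.5400]  P^-=[0.7693 0.1351; 0.1351 0.6400]  H_jac=[-0.2270 0.1945]  S=[0.5219]  K=[-0.2842; 0.1798]  nu=[0.3877]  x^+=[2.0664, 2.6097]  P^+=[0.7271 0.1618; 0.1618 0.6231]
step 2: x^-=[2.8232, 2.6097]  P^-=[0.9634 0.3415; 0.3415 0.6731]  H_jac=[-0.1766 0.1910]  S=[0.5016]  K=[-0.2091; 0.1361]  nu=[-0.5461]  x^+=[2.9374, 2.5354]  P^+=[0.9415 0.3558; 0.3558 0.6638]

H_jac[0,0] = -0.1766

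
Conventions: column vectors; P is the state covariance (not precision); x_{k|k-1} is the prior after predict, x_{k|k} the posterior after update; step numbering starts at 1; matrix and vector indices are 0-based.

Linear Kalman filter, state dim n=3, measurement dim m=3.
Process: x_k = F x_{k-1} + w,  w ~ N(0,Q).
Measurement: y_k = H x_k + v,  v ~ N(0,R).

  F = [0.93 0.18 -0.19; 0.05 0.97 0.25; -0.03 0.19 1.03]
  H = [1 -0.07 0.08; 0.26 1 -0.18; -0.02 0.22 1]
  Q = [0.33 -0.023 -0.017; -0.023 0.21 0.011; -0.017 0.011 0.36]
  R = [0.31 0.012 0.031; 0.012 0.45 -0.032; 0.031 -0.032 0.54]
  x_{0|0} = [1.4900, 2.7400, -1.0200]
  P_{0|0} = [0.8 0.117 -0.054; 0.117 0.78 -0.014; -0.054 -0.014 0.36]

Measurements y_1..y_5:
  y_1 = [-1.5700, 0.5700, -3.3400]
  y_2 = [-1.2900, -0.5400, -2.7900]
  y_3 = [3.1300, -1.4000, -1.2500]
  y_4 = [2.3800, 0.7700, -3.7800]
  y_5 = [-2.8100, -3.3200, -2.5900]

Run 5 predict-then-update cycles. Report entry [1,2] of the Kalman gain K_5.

step 1: x^-=[2.0727, 2.4773, -0.5747]  P^-=[1.1194 0.2298 -0.1172; 0.2298 0.9716 0.2269; -0.1172 0.2269 0.7673]  S=[1.3856 0.4893 -0.0230; 0.4893 1.5709 0.2334; -0.0230 0.2334 1.4573]  K=[0.7448 0.1233 -0.0691; -0.0890 0.6290 0.1971; -0.0288 -0.0383 0.5681]  nu=[-3.4233, -2.5496, -3.2689]  x^+=[-0.5655, 0.5339, -2.2355]  P^+=[0.2317 0.0038 -0.0144; 0.0038 0.2787 0.0223; -0.0144 0.0223 0.3019]
step 2: x^-=[-0.0051, -0.0692, -2.1841]  P^-=[0.5551 0.0192 -0.0829; 0.0192 0.5025 0.1624; -0.0829 0.1624 0.7001]  S=[0.8543 0.1582 -0.0188; 0.1582 0.9720 0.0845; -0.0188 0.0845 1.3393]  K=[0.6228 0.0878 -0.0638; -0.0908 0.4919 0.1712; -0.0274 -0.0283 0.5521]  nu=[-1.1150, -0.8626, -0.5908]  x^+=[-0.7376, -0.4935, -2.4554]  P^+=[0.1930 -0.0035 -0.0133; -0.0035 0.2203 0.0254; -0.0133 0.0254 0.2923]
step 3: x^-=[-0.3083, -1.1294, -2.6007]  P^-=[0.5164 0.0008 -0.0817; 0.0008 0.4476 0.1526; -0.0817 0.1526 0.6891]  S=[0.8181 0.1329 -0.0205; 0.1329 0.9080 0.0648; -0.0205 0.0648 1.3213]  K=[0.6085 0.0804 -0.0640; -0.0938 0.4649 0.1658; -0.0274 -0.0271 0.5490]  nu=[3.5673, -0.6586, 1.5930]  x^+=[1.7073, -1.5060, -1.8060]  P^+=[0.1883 -0.0058 -0.0133; -0.0058 0.2089 0.0257; -0.0133 0.0257 0.2906]
step 4: x^-=[1.6598, -1.8270, -2.1975]  P^-=[0.5111 -0.0034 -0.0819; -0.0034 0.4367 0.1504; -0.0819 0.1504 0.6869]  S=[0.8133 0.1281 -0.0214; 0.1281 0.8953 0.0605; -0.0214 0.0605 1.3178]  K=[0.6066 0.0787 -0.0642; -0.0949 0.4590 0.1645; -0.0274 -0.0270 0.5484]  nu=[0.7681, 1.7698, -1.1474]  x^+=[2.3387, -1.2762, -2.8957]  P^+=[0.1876 -0.0064 -0.0132; -0.0064 0.2064 0.0256; -0.0132 0.0256 0.2903]
step 5: x^-=[2.4955, -1.8448, -3.2952]  P^-=[0.5102 -0.0044 -0.0820; -0.0044 0.4343 0.1499; -0.0820 0.1499 0.6865]  S=[0.8125 0.1270 -0.0217; 0.1270 0.8925 0.0595; -0.0217 0.0595 1.3170]  K=[0.6063 0.0783 -0.0643; -0.0952 0.4577 0.1642; -0.0274 -0.0271 0.5483]  nu=[-5.1710, -2.7171, 1.1609]  x^+=[-0.9269, -2.4056, -2.4434]  P^+=[0.1875 -0.0066 -0.0132; -0.0066 0.2059 0.0256; -0.0132 0.0256 0.2902]

K[1,2] = 0.1642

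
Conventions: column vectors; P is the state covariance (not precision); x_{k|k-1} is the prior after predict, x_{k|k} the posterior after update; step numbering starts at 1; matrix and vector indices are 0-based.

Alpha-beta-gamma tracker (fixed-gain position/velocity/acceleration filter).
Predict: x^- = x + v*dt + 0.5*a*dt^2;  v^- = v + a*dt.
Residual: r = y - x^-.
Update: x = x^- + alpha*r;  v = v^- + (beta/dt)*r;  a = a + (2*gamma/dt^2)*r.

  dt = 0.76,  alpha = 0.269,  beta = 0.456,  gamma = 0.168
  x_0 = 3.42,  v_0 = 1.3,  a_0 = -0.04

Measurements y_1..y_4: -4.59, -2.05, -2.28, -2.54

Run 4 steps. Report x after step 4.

step 1: x_pred=4.3964  r=-8.9864  x^+=1.9791  v^+=-4.1223  a^+=-5.2676
step 2: x_pred=-2.6751  r=0.6251  x^+=-2.5070  v^+=-7.7506  a^+=-4.9039
step 3: x_pred=-9.8136  r=7.5336  x^+=-7.7871  v^+=-6.9574  a^+=-0.5215
step 4: x_pred=-13.2253  r=10.6853  x^+=-10.3510  v^+=-0.9425  a^+=5.6943

x_post = -10.3510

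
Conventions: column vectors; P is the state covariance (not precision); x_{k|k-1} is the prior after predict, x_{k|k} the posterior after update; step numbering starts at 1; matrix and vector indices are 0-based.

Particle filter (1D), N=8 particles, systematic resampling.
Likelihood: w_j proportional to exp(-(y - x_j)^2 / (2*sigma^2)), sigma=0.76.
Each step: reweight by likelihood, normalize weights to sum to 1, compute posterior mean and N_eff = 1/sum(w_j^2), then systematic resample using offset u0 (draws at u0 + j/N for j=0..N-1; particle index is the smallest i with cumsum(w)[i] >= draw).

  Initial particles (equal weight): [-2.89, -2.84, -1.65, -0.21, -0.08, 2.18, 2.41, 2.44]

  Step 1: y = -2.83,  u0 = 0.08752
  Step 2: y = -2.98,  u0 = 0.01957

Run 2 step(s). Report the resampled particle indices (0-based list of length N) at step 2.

step 1: w=[0.4333, 0.4347, 0.1302, 0.0011, 0.0006, 0.0000, 0.0000, 0.0000]  mean=-2.7020  Neff=2.5402  idx=[0, 0, 0, 1, 1, 1, 1, 2]
step 2: w=[0.1393, 0.1393, 0.1393, 0.1379, 0.1379, 0.1379, 0.1379, 0.0303]  mean=-2.8248  Neff=7.3941  idx=[0, 1, 1, 2, 3, 4, 5, 6]

resampled_idx = [0, 1, 1, 2, 3, 4, 5, 6]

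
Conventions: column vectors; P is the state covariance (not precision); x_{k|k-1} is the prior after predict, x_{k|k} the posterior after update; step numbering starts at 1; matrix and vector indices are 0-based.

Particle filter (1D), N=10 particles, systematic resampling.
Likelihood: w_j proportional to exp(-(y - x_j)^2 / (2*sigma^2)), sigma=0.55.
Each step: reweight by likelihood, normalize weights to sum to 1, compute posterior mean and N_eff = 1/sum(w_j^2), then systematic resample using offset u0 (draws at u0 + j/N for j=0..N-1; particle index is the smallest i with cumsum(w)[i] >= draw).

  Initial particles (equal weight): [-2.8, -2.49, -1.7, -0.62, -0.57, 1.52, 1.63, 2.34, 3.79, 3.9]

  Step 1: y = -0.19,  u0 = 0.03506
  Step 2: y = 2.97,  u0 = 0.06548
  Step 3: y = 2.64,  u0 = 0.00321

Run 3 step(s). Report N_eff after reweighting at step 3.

step 1: w=[0.0000, 0.0001, 0.0148, 0.4723, 0.5050, 0.0051, 0.0027, 0.0000, 0.0000, 0.0000]  mean=-0.5939  Neff=2.0906  idx=[3, 3, 3, 3, 3, 4, 4, 4, 4, 4]
step 2: w=[0.0714, 0.0714, 0.0714, 0.0714, 0.0714, 0.1286, 0.1286, 0.1286, 0.1286, 0.1286]  mean=-0.5878  Neff=9.2420  idx=[0, 2, 3, 5, 5, 6, 7, 8, 8, 9]
step 3: w=[0.0669, 0.0669, 0.0669, 0.1142, 0.1142, 0.1142, 0.1142, 0.1142, 0.1142, 0.1142]  mean=-0.5800  Neff=9.5514  idx=[0, 1, 3, 3, 4, 5, 6, 7, 8, 9]

N_eff = 9.5514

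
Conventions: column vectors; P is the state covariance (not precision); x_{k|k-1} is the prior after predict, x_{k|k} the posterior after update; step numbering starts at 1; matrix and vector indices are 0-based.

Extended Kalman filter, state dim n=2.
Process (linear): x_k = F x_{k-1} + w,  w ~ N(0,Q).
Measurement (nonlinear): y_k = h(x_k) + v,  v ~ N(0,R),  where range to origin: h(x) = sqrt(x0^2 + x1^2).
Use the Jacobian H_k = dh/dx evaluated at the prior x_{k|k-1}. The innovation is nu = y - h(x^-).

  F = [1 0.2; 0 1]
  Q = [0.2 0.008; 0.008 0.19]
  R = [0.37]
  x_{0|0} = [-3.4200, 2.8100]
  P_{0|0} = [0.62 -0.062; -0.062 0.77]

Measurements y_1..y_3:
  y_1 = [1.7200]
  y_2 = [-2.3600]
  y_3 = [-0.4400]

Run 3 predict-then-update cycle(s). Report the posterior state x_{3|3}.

x_post = [-0.2886, -0.2901]

step 1: x^-=[-2.8580, 2.8100]  P^-=[0.8260 0.1000; 0.1000 0.9600]  H_jac=[-0.7131 0.7011]  S=[1.1619]  K=[-0.4466; 0.5179]  nu=[-2.2880]  x^+=[-1.8362, 1.6250]  P^+=[0.5943 0.3687; 0.3687 0.6484]
step 2: x^-=[-1.5112, 1.6250]  P^-=[0.9677 0.5064; 0.5064 0.8384]  H_jac=[-0.6810 0.7323]  S=[0.7633]  K=[-0.3775; 0.3525]  nu=[-4.5791]  x^+=[0.2176, 0.0108]  P^+=[0.8589 0.6080; 0.6080 0.7435]
step 3: x^-=[0.2197, 0.0108]  P^-=[1.3318 0.7647; 0.7647 0.9335]  H_jac=[0.9988 0.0492]  S=[1.7760]  K=[0.7702; 0.4559]  nu=[-0.6600]  x^+=[-0.2886, -0.2901]  P^+=[0.2784 0.1411; 0.1411 0.5644]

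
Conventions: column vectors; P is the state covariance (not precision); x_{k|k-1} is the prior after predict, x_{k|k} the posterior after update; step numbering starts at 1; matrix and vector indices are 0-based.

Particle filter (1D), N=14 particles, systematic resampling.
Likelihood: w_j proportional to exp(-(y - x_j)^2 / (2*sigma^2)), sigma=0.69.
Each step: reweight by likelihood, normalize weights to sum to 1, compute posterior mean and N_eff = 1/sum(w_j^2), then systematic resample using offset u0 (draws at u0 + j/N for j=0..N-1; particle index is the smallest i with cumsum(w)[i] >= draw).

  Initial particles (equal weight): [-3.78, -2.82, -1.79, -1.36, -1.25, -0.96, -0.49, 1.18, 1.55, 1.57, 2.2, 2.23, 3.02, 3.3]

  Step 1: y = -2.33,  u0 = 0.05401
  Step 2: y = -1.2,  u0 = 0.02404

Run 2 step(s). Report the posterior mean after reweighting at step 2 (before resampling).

post_mean = -1.4931

step 1: w=[0.0447, 0.3163, 0.2996, 0.1515, 0.1196, 0.0567, 0.0116, 0.0000, 0.0000, 0.0000, 0.0000, 0.0000, 0.0000, 0.0000]  mean=-2.0129  Neff=4.3030  idx=[1, 1, 1, 1, 1, 2, 2, 2, 2, 3, 3, 4, 4, 5]
step 2: w=[0.0080, 0.0080, 0.0080, 0.0080, 0.0080, 0.0870, 0.0870, 0.0870, 0.0870, 0.1221, 0.1221, 0.1250, 0.1250, 0.1180]  mean=-1.4931  Neff=9.4714  idx=[3, 5, 6, 7, 8, 8, 9, 10, 10, 11, 11, 12, 12, 13]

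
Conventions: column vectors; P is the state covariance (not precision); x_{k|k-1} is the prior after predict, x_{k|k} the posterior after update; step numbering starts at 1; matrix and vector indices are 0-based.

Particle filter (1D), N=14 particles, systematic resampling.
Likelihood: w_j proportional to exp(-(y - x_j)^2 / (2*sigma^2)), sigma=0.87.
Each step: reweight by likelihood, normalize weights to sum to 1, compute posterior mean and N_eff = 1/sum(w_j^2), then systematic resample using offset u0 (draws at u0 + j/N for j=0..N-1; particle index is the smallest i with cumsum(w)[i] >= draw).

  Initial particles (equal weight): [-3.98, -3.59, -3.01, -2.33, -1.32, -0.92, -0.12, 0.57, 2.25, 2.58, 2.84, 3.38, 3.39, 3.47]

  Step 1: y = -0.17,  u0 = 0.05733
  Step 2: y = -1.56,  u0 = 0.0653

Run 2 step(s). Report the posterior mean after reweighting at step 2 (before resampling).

post_mean = -0.8243

step 1: w=[0.0000, 0.0002, 0.0017, 0.0159, 0.1447, 0.2391, 0.3462, 0.2415, 0.0072, 0.0023, 0.0009, 0.0001, 0.0001, 0.0001]  mean=-0.3321  Neff=3.8969  idx=[4, 4, 5, 5, 5, 6, 6, 6, 6, 6, 7, 7, 7, 7]
step 2: w=[0.1693, 0.1693, 0.1342, 0.1342, 0.1342, 0.0447, 0.0447, 0.0447, 0.0447, 0.0447, 0.0088, 0.0088, 0.0088, 0.0088]  mean=-0.8243  Neff=8.2173  idx=[0, 0, 1, 1, 2, 2, 3, 3, 4, 4, 5, 7, 9, 13]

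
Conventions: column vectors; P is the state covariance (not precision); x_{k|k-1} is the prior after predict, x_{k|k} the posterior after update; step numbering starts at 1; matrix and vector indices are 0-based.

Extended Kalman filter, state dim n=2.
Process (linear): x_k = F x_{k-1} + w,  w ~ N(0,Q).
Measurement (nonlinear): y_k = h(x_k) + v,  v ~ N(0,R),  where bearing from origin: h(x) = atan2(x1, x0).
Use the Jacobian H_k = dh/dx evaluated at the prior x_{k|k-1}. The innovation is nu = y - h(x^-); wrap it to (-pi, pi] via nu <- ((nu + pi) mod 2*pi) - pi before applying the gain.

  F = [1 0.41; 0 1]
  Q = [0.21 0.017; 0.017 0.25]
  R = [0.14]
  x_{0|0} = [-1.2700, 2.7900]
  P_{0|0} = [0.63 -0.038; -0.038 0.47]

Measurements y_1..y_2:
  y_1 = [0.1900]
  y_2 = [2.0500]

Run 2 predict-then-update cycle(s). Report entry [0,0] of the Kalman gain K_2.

K[0,0] = -0.5235

step 1: x^-=[-0.1261, 2.7900]  P^-=[0.8878 0.1717; 0.1717 0.7200]  H_jac=[-0.3577 -0.0162]  S=[0.2558]  K=[-1.2525; -0.2856]  nu=[-1.4260]  x^+=[1.6599, 3.1973]  P^+=[0.4866 0.0802; 0.0802 0.6991]
step 2: x^-=[2.9708, 3.1973]  P^-=[0.8799 0.3838; 0.3838 0.9491]  H_jac=[-0.1679 0.1560]  S=[0.1678]  K=[-0.5235; 0.4983]  nu=[1.2279]  x^+=[2.3281, 3.8091]  P^+=[0.8339 0.4276; 0.4276 0.9075]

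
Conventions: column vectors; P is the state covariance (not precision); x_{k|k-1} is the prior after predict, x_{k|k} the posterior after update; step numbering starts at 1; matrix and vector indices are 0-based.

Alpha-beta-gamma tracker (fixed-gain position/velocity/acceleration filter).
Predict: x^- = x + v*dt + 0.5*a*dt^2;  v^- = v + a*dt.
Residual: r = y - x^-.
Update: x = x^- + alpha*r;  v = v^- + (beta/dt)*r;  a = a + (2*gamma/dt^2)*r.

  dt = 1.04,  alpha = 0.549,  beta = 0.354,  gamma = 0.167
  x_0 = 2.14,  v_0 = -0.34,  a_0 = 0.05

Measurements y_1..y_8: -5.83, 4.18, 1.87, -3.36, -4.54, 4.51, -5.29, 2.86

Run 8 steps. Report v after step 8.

step 1: x_pred=1.8134  r=-7.6434  x^+=-2.3828  v^+=-2.8897  a^+=-2.3103
step 2: x_pred=-6.6375  r=10.8175  x^+=-0.6987  v^+=-1.6103  a^+=1.0302
step 3: x_pred=-1.8163  r=3.6863  x^+=0.2075  v^+=0.7158  a^+=2.1685
step 4: x_pred=2.1247  r=-5.4847  x^+=-0.8864  v^+=1.1042  a^+=0.4748
step 5: x_pred=0.5187  r=-5.0587  x^+=-2.2585  v^+=-0.1239  a^+=-1.0873
step 6: x_pred=-2.9754  r=7.4854  x^+=1.1341  v^+=1.2932  a^+=1.2242
step 7: x_pred=3.1411  r=-8.4311  x^+=-1.4876  v^+=-0.3034  a^+=-1.3793
step 8: x_pred=-2.5491  r=5.4091  x^+=0.4205  v^+=0.1032  a^+=0.2910

v_post = 0.1032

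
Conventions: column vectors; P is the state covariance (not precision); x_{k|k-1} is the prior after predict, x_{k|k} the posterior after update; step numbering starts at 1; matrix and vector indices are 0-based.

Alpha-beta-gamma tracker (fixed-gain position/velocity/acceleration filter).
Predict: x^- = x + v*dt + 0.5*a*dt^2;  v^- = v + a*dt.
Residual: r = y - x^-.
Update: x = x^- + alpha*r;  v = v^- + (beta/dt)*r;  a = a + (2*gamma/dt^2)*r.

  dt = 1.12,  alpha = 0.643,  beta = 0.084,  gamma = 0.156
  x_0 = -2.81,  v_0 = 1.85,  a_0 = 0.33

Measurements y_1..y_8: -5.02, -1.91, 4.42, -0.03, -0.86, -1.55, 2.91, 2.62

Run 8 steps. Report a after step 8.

step 1: x_pred=-0.5310  r=-4.4890  x^+=-3.4174  v^+=1.8829  a^+=-0.7865
step 2: x_pred=-1.8019  r=-0.1081  x^+=-1.8714  v^+=0.9939  a^+=-0.8134
step 3: x_pred=-1.2684  r=5.6884  x^+=2.3892  v^+=0.5095  a^+=0.6014
step 4: x_pred=3.3371  r=-3.3671  x^+=1.1721  v^+=0.9306  a^+=-0.2361
step 5: x_pred=2.0663  r=-2.9263  x^+=0.1847  v^+=0.4467  a^+=-0.9639
step 6: x_pred=0.0805  r=-1.6305  x^+=-0.9679  v^+=-0.7551  a^+=-1.3694
step 7: x_pred=-2.6726  r=5.5826  x^+=0.9170  v^+=-1.8702  a^+=0.0191
step 8: x_pred=-1.1656  r=3.7856  x^+=1.2685  v^+=-1.5649  a^+=0.9607

a_post = 0.9607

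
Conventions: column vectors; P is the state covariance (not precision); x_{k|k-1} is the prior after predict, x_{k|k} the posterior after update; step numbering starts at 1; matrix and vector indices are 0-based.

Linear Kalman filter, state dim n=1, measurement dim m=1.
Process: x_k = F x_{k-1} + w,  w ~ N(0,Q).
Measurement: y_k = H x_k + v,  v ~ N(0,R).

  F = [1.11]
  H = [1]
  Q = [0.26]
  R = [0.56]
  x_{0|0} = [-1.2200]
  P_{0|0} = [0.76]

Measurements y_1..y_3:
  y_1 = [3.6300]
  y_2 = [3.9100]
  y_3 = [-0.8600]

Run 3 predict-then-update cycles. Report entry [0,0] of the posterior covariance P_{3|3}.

step 1: x^-=[-1.3542]  P^-=[1.1964]  S=[1.7564]  K=[0.6812]  nu=[4.9842]  x^+=[2.0409]  P^+=[0.3815]
step 2: x^-=[2.2654]  P^-=[0.7300]  S=[1.2900]  K=[0.5659]  nu=[1.6446]  x^+=[3.1960]  P^+=[0.3169]
step 3: x^-=[3.5476]  P^-=[0.6504]  S=[1.2104]  K=[0.5374]  nu=[-4.4076]  x^+=[1.1791]  P^+=[0.3009]

P_post[0,0] = 0.3009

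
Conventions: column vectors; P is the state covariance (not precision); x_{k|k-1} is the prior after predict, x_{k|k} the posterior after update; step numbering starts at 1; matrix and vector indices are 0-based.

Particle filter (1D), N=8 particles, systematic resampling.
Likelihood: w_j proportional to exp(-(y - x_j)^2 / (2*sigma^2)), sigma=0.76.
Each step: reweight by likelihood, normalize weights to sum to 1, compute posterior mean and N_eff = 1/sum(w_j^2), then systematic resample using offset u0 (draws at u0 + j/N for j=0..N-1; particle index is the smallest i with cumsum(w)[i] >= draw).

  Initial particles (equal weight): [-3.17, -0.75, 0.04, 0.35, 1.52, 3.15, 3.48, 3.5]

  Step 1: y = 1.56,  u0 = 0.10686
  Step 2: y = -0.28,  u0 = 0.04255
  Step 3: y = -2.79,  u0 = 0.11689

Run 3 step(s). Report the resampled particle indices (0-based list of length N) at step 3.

step 1: w=[0.0000, 0.0061, 0.0837, 0.1741, 0.6176, 0.0693, 0.0254, 0.0238]  mean=1.3885  Neff=2.3543  idx=[3, 3, 4, 4, 4, 4, 4, 7]
step 2: w=[0.4121, 0.4121, 0.0352, 0.0352, 0.0352, 0.0352, 0.0352, 0.0000]  mean=0.5557  Neff=2.8918  idx=[0, 0, 0, 1, 1, 1, 1, 4]
step 3: w=[0.1428, 0.1428, 0.1428, 0.1428, 0.1428, 0.1428, 0.1428, 0.0001]  mean=0.3501  Neff=7.0011  idx=[0, 1, 2, 3, 4, 5, 6, 6]

resampled_idx = [0, 1, 2, 3, 4, 5, 6, 6]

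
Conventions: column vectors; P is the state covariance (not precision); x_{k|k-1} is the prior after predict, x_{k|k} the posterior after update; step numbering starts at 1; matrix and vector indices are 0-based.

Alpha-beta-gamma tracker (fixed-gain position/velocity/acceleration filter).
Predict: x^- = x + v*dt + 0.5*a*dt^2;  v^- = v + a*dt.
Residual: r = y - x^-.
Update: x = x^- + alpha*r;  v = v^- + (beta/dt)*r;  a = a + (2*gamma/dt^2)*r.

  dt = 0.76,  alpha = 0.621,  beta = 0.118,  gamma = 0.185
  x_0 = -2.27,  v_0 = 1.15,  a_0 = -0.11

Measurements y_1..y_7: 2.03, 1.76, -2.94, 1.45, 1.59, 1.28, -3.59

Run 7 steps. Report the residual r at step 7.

resid = -0.7484

step 1: x_pred=-1.4278  r=3.4578  x^+=0.7195  v^+=1.6033  a^+=2.1050
step 2: x_pred=2.5459  r=-0.7859  x^+=2.0579  v^+=3.0810  a^+=1.6015
step 3: x_pred=4.8620  r=-7.8020  x^+=0.0169  v^+=3.0868  a^+=-3.3963
step 4: x_pred=1.3821  r=0.0679  x^+=1.4243  v^+=0.5162  a^+=-3.3528
step 5: x_pred=0.8483  r=0.7417  x^+=1.3089  v^+=-1.9167  a^+=-2.8777
step 6: x_pred=-0.9789  r=2.2589  x^+=0.4239  v^+=-3.7530  a^+=-1.4307
step 7: x_pred=-2.8416  r=-0.7484  x^+=-3.3063  v^+=-4.9565  a^+=-1.9101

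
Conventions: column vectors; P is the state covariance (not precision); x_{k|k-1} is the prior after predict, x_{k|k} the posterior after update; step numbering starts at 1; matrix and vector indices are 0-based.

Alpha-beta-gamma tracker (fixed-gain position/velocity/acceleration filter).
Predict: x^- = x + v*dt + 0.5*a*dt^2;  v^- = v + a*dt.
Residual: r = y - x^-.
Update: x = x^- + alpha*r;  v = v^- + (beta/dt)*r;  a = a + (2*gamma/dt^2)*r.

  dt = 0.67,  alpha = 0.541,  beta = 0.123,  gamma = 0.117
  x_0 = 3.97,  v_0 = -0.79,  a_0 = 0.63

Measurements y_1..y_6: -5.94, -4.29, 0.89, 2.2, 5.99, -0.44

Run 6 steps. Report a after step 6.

a_post = 8.0416

step 1: x_pred=3.5821  r=-9.5221  x^+=-1.5694  v^+=-2.1160  a^+=-4.3336
step 2: x_pred=-3.9597  r=-0.3303  x^+=-4.1384  v^+=-5.0801  a^+=-4.5058
step 3: x_pred=-8.5534  r=9.4434  x^+=-3.4445  v^+=-6.3654  a^+=0.4168
step 4: x_pred=-7.6158  r=9.8158  x^+=-2.3054  v^+=-4.2841  a^+=5.5336
step 5: x_pred=-3.9338  r=9.9238  x^+=1.4350  v^+=1.2452  a^+=10.7066
step 6: x_pred=4.6724  r=-5.1124  x^+=1.9066  v^+=7.4801  a^+=8.0416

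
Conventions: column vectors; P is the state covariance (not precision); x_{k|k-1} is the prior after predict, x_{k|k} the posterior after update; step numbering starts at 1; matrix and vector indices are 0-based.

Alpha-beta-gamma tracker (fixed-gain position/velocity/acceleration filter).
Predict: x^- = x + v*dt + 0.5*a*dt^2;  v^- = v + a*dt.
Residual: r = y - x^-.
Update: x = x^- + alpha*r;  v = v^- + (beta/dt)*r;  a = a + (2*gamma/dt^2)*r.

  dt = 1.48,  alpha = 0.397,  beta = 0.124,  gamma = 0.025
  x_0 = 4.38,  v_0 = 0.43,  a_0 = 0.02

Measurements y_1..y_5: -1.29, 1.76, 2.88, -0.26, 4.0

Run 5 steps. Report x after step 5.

x_post = 1.3239

step 1: x_pred=5.0383  r=-6.3283  x^+=2.5260  v^+=-0.0706  a^+=-0.1245
step 2: x_pred=2.2852  r=-0.5252  x^+=2.0767  v^+=-0.2988  a^+=-0.1364
step 3: x_pred=1.4850  r=1.3950  x^+=2.0388  v^+=-0.3839  a^+=-0.1046
step 4: x_pred=1.3561  r=-1.6161  x^+=0.7145  v^+=-0.6741  a^+=-0.1415
step 5: x_pred=-0.4381  r=4.4381  x^+=1.3239  v^+=-0.5116  a^+=-0.0402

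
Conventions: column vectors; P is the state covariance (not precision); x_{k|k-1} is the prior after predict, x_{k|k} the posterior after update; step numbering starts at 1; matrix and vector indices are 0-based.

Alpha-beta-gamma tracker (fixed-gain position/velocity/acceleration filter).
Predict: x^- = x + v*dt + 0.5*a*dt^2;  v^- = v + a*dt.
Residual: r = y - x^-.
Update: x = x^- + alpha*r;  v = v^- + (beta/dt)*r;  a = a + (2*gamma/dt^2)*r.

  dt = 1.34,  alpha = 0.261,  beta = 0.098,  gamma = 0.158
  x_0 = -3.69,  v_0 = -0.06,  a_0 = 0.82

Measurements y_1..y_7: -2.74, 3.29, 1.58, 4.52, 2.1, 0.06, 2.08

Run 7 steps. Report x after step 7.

x_post = 4.7579

step 1: x_pred=-3.0342  r=0.2942  x^+=-2.9574  v^+=1.0603  a^+=0.8718
step 2: x_pred=-0.7539  r=4.0439  x^+=0.3015  v^+=2.5242  a^+=1.5834
step 3: x_pred=5.1057  r=-3.5257  x^+=4.1855  v^+=4.3882  a^+=0.9630
step 4: x_pred=10.9302  r=-6.4102  x^+=9.2572  v^+=5.2098  a^+=-0.1651
step 5: x_pred=16.0900  r=-13.9900  x^+=12.4386  v^+=3.9654  a^+=-2.6272
step 6: x_pred=15.3936  r=-15.3336  x^+=11.3915  v^+=-0.6764  a^+=-5.3257
step 7: x_pred=5.7037  r=-3.6237  x^+=4.7579  v^+=-8.0779  a^+=-5.9634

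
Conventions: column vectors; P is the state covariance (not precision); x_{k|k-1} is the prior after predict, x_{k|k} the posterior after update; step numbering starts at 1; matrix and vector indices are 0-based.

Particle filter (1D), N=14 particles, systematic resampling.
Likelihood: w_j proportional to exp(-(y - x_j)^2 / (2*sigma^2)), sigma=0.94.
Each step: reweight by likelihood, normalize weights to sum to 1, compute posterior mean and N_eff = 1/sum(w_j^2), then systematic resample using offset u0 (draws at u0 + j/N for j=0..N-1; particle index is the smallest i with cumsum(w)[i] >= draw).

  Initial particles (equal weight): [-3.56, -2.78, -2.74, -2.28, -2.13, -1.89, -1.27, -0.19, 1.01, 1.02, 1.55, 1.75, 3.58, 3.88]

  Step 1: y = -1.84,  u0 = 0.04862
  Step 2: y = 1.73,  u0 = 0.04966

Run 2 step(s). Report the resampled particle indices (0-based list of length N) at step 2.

step 1: w=[0.0351, 0.1135, 0.1183, 0.1677, 0.1785, 0.1869, 0.1557, 0.0401, 0.0019, 0.0018, 0.0003, 0.0001, 0.0000, 0.0000]  mean=-2.0815  Neff=6.7158  idx=[1, 1, 2, 2, 3, 3, 4, 4, 5, 5, 5, 6, 6, 7]
step 2: w=[0.0001, 0.0001, 0.0001, 0.0001, 0.0008, 0.0008, 0.0016, 0.0016, 0.0043, 0.0043, 0.0043, 0.0442, 0.0442, 0.8936]  mean=-0.3178  Neff=1.2462  idx=[11, 13, 13, 13, 13, 13, 13, 13, 13, 13, 13, 13, 13, 13]

resampled_idx = [11, 13, 13, 13, 13, 13, 13, 13, 13, 13, 13, 13, 13, 13]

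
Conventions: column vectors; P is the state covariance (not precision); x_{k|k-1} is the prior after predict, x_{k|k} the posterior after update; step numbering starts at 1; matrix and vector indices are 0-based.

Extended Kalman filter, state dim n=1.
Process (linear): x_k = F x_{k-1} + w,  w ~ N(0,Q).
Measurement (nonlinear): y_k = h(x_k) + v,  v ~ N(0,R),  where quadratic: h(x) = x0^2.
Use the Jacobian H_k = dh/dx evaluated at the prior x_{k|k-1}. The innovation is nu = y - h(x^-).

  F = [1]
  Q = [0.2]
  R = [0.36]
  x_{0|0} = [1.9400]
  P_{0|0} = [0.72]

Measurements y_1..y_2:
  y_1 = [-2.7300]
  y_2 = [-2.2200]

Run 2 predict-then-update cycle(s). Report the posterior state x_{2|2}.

x_post = [-0.4085]

step 1: x^-=[1.9400]  P^-=[0.9200]  H_jac=[3.8800]  S=[14.2100]  K=[0.2512]  nu=[-6.4936]  x^+=[0.3088]  P^+=[0.0233]
step 2: x^-=[0.3088]  P^-=[0.2233]  H_jac=[0.6176]  S=[0.4452]  K=[0.3098]  nu=[-2.3154]  x^+=[-0.4085]  P^+=[0.1806]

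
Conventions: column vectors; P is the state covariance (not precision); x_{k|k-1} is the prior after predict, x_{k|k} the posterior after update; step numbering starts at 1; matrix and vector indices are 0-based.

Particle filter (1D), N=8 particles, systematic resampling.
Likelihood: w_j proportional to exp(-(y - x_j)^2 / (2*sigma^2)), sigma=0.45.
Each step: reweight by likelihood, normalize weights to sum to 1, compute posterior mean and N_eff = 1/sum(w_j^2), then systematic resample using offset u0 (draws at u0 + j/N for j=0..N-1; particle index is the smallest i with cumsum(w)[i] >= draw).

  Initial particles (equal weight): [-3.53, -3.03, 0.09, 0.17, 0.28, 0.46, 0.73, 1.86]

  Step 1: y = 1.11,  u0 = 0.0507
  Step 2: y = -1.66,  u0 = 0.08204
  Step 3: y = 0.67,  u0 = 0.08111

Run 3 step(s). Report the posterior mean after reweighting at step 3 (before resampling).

post_mean = 0.2528

step 1: w=[0.0000, 0.0000, 0.0458, 0.0674, 0.1090, 0.2105, 0.4183, 0.1490]  mean=0.7254  Neff=3.8462  idx=[3, 4, 5, 5, 6, 6, 6, 7]
step 2: w=[0.6729, 0.2417, 0.0398, 0.0398, 0.0020, 0.0020, 0.0020, 0.0000]  mean=0.2230  Neff=1.9442  idx=[0, 0, 0, 0, 0, 1, 1, 3]
step 3: w=[0.1086, 0.1086, 0.1086, 0.1086, 0.1086, 0.1383, 0.1383, 0.1805]  mean=0.2528  Neff=7.7051  idx=[0, 1, 3, 4, 5, 6, 7, 7]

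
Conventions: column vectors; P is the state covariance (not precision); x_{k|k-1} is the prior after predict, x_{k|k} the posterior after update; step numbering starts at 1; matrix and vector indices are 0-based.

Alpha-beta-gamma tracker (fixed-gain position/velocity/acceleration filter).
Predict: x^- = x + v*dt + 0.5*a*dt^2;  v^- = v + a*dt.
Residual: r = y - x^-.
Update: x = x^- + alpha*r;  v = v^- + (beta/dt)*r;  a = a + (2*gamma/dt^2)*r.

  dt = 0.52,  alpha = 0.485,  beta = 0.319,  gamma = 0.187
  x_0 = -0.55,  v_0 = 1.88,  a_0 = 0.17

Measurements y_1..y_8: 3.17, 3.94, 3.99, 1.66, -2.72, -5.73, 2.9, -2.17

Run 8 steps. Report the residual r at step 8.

step 1: x_pred=0.4506  r=2.7194  x^+=1.7695  v^+=3.6367  a^+=3.9313
step 2: x_pred=4.1921  r=-0.2521  x^+=4.0698  v^+=5.5263  a^+=3.5827
step 3: x_pred=7.4279  r=-3.4379  x^+=5.7605  v^+=5.2803  a^+=-1.1724
step 4: x_pred=8.3477  r=-6.6877  x^+=5.1042  v^+=0.5680  a^+=-10.4224
step 5: x_pred=3.9904  r=-6.7104  x^+=0.7359  v^+=-8.9683  a^+=-19.7039
step 6: x_pred=-6.5916  r=0.8616  x^+=-6.1737  v^+=-18.6857  a^+=-18.5122
step 7: x_pred=-18.3932  r=21.2932  x^+=-8.0660  v^+=-15.2495  a^+=10.9392
step 8: x_pred=-14.5168  r=12.3468  x^+=-8.5286  v^+=-1.9869  a^+=28.0164

resid = 12.3468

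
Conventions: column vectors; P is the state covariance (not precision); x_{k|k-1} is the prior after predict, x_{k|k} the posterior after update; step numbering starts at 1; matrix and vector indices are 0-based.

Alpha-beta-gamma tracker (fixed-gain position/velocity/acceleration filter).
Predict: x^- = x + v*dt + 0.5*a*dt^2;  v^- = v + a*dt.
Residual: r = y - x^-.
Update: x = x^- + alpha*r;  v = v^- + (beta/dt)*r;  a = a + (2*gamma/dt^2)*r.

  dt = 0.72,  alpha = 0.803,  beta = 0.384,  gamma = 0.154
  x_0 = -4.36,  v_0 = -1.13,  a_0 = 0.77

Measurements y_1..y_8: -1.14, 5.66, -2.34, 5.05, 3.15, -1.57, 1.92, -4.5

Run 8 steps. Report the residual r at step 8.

step 1: x_pred=-4.9740  r=3.8340  x^+=-1.8953  v^+=1.4692  a^+=3.0479
step 2: x_pred=-0.0474  r=5.7074  x^+=4.5356  v^+=6.7077  a^+=6.4389
step 3: x_pred=11.0341  r=-13.3741  x^+=0.2947  v^+=4.2108  a^+=-1.5071
step 4: x_pred=2.9359  r=2.1141  x^+=4.6335  v^+=4.2532  a^+=-0.2510
step 5: x_pred=7.6308  r=-4.4808  x^+=4.0327  v^+=1.6827  a^+=-2.9132
step 6: x_pred=4.4892  r=-6.0592  x^+=-0.3763  v^+=-3.6463  a^+=-6.5132
step 7: x_pred=-4.6899  r=6.6099  x^+=0.6178  v^+=-4.8106  a^+=-2.5860
step 8: x_pred=-3.5161  r=-0.9839  x^+=-4.3062  v^+=-7.1973  a^+=-3.1706

resid = -0.9839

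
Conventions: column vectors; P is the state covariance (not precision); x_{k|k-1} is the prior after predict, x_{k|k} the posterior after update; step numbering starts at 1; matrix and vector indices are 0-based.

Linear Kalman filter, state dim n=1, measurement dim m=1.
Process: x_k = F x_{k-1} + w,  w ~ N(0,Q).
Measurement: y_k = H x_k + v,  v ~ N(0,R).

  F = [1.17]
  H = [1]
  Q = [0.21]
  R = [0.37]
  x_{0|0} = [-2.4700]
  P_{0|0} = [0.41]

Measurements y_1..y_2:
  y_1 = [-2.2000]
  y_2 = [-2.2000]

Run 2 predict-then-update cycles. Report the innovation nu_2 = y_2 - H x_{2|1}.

step 1: x^-=[-2.8899]  P^-=[0.7712]  S=[1.1412]  K=[0.6758]  nu=[0.6899]  x^+=[-2.4237]  P^+=[0.2500]
step 2: x^-=[-2.8357]  P^-=[0.5523]  S=[0.9223]  K=[0.5988]  nu=[0.6357]  x^+=[-2.4550]  P^+=[0.2216]

innov = [0.6357]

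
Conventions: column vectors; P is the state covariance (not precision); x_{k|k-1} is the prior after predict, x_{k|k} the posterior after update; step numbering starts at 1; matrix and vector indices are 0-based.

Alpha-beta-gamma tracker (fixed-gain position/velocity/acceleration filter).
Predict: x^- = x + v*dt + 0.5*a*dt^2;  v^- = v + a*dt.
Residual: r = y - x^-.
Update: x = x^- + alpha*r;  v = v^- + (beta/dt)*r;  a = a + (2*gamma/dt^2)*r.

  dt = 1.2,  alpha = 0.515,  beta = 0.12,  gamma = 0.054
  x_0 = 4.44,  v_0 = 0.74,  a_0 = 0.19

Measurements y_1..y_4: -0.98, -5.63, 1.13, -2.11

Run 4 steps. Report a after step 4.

step 1: x_pred=5.4648  r=-6.4448  x^+=2.1457  v^+=0.3235  a^+=-0.2934
step 2: x_pred=2.3227  r=-7.9527  x^+=-1.7729  v^+=-0.8238  a^+=-0.8898
step 3: x_pred=-3.4021  r=4.5321  x^+=-1.0681  v^+=-1.4383  a^+=-0.5499
step 4: x_pred=-3.1900  r=1.0800  x^+=-2.6338  v^+=-1.9902  a^+=-0.4689

a_post = -0.4689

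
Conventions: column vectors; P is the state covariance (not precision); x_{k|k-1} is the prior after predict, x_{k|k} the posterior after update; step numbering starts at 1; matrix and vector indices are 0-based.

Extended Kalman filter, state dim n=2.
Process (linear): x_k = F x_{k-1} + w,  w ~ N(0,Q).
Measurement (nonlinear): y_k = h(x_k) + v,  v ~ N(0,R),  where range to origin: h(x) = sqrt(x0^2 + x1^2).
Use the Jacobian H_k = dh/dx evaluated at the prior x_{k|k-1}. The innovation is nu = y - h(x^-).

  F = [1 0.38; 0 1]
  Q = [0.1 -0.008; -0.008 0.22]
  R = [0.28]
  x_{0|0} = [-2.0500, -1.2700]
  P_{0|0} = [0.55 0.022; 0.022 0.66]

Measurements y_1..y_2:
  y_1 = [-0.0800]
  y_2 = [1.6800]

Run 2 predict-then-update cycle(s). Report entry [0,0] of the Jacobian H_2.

step 1: x^-=[-2.5326, -1.2700]  P^-=[0.7620 0.2648; 0.2648 0.8800]  H_jac=[-0.8939 -0.4483]  S=[1.2779]  K=[-0.6259; -0.4939]  nu=[-2.9132]  x^+=[-0.7092, 0.1688]  P^+=[0.2614 -0.1303; -0.1303 0.5683]
step 2: x^-=[-0.6451, 0.1688]  P^-=[0.3444 0.0777; 0.0777 0.7883]  H_jac=[-0.9674 0.2532]  S=[0.6148]  K=[-0.5100; 0.2024]  nu=[1.0132]  x^+=[-1.1618, 0.3739]  P^+=[0.1845 0.1411; 0.1411 0.7631]

H_jac[0,0] = -0.9674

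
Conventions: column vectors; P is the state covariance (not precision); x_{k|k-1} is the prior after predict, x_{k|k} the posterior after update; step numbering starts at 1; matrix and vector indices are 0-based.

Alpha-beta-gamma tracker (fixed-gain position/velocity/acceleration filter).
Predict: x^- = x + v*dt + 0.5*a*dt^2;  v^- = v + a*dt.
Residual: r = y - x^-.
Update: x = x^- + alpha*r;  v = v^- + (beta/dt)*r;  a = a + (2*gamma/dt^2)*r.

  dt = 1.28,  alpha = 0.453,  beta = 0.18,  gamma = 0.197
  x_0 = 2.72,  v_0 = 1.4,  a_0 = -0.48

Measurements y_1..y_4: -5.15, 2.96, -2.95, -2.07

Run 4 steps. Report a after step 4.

step 1: x_pred=4.1188  r=-9.2688  x^+=-0.0800  v^+=-0.5178  a^+=-2.7089
step 2: x_pred=-2.9620  r=5.9220  x^+=-0.2793  v^+=-3.1525  a^+=-1.2848
step 3: x_pred=-5.3670  r=2.4170  x^+=-4.2721  v^+=-4.4572  a^+=-0.7036
step 4: x_pred=-10.5537  r=8.4837  x^+=-6.7106  v^+=-4.1648  a^+=1.3366

a_post = 1.3366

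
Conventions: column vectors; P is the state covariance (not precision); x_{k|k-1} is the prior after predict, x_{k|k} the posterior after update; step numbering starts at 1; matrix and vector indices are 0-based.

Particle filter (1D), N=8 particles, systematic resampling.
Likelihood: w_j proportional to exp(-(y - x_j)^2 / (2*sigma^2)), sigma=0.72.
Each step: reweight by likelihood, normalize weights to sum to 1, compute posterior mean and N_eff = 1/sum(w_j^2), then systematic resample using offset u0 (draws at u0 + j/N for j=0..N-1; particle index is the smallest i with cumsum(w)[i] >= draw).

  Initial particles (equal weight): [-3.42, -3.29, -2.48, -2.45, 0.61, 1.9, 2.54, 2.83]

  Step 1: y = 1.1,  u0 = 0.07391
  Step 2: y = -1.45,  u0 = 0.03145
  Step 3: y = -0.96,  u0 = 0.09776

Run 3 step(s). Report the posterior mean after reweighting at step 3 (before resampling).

post_mean = 0.6100

step 1: w=[0.0000, 0.0000, 0.0000, 0.0000, 0.5206, 0.3540, 0.0888, 0.0366]  mean=1.3193  Neff=2.4658  idx=[4, 4, 4, 4, 5, 5, 5, 6]
step 2: w=[0.2498, 0.2498, 0.2498, 0.2498, 0.0003, 0.0003, 0.0003, 0.0000]  mean=0.6112  Neff=4.0072  idx=[0, 0, 1, 1, 2, 2, 3, 3]
step 3: w=[0.1250, 0.1250, 0.1250, 0.1250, 0.1250, 0.1250, 0.1250, 0.1250]  mean=0.6100  Neff=8.0000  idx=[0, 1, 2, 3, 4, 5, 6, 7]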